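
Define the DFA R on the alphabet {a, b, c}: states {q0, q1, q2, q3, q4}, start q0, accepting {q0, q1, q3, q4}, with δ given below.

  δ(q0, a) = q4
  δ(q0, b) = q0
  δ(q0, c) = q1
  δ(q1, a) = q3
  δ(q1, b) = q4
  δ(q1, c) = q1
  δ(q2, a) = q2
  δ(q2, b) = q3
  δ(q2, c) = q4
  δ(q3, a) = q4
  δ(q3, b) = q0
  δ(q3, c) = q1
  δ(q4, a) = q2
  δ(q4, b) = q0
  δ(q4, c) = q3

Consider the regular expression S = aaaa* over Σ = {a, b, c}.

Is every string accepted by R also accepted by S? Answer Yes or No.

The empty string ε is in L(R) but not in L(S).
So L(R) ⊄ L(S).

No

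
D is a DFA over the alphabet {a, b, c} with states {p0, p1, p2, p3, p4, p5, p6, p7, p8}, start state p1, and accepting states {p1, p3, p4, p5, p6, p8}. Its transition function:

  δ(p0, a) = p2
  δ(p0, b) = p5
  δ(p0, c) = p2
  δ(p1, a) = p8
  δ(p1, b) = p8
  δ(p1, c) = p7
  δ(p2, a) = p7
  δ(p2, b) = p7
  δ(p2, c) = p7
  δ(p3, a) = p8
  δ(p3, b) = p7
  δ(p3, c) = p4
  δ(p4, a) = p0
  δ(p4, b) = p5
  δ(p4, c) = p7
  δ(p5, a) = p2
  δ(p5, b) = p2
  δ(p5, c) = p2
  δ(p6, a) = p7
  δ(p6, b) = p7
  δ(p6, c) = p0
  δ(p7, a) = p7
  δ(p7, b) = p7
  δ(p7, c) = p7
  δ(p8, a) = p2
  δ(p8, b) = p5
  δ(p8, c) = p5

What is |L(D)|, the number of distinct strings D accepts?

The useful subgraph on states {p1, p5, p8} is acyclic, so L(D) is finite; the longest accepting path visits 3 useful states, giving maximum string length 2.
Counting accepting paths from p1 by length: 1 of length 0, 2 of length 1, 4 of length 2. Total 7.

7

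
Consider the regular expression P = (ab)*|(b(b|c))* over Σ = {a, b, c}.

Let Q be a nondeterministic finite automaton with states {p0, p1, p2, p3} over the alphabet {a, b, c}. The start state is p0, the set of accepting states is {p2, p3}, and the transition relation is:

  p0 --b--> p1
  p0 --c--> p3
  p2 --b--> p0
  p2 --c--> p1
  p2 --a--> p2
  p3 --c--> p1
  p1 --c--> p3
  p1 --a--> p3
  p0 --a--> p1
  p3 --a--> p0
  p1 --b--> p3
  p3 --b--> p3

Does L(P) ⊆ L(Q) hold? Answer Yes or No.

No

The empty string ε is in L(P) but not in L(Q).
So L(P) ⊄ L(Q).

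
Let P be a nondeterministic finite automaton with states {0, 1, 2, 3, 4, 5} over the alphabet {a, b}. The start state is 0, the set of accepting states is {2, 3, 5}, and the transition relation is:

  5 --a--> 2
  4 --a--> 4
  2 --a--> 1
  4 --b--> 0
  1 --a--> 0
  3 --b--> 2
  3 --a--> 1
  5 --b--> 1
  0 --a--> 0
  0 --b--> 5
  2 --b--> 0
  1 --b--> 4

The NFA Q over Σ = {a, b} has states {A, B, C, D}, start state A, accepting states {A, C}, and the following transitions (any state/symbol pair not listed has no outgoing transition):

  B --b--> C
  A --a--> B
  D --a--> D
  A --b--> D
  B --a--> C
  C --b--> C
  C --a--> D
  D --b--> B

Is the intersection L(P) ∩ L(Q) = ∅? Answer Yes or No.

The string ab is accepted by both P and Q.
Hence L(P) ∩ L(Q) ≠ ∅.

No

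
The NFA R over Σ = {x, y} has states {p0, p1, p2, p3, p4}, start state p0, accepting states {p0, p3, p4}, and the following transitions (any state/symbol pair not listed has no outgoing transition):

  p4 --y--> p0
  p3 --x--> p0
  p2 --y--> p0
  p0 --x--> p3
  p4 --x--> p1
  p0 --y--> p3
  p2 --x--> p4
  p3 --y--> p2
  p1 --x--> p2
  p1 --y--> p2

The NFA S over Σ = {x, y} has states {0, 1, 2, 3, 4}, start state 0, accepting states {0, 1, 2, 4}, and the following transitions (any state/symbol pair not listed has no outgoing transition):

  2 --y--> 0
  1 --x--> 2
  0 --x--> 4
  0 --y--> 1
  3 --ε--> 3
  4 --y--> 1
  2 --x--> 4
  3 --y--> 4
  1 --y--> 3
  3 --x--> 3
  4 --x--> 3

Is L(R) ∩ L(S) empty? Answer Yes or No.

No

The empty string ε is accepted by both R and S.
Hence L(R) ∩ L(S) ≠ ∅.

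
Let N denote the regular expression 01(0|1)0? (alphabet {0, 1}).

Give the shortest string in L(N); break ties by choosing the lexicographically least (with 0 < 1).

By inspection of the expression, no string of length less than 3 matches, and 010 is the lexicographically first match of length 3.

010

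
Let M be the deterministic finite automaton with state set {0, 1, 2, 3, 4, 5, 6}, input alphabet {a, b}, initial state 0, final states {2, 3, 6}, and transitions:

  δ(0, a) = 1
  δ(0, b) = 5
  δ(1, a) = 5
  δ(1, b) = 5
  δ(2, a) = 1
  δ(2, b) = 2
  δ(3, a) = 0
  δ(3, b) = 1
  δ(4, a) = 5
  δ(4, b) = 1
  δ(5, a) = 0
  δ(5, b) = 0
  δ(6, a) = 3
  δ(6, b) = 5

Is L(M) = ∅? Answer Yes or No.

The states reachable from the start state are {0, 1, 5}.
None of the accepting states {2, 3, 6} is reachable, so no string is accepted and L(M) = ∅.

Yes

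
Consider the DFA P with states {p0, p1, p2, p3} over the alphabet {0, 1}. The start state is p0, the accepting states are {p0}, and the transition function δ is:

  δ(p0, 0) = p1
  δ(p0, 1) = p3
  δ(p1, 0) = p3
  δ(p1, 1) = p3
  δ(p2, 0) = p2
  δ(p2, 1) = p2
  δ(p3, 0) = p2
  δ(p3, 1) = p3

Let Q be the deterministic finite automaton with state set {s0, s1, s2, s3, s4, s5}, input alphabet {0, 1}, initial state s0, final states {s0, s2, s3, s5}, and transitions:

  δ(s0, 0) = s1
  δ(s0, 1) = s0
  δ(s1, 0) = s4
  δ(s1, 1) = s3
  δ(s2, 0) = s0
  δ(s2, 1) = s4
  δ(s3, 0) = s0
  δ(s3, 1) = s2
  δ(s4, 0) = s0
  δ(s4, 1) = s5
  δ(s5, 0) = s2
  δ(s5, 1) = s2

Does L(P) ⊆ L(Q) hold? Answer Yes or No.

Exploring the product automaton P × Q from the start pair (p0, s0), following both machines on each input symbol, reaches 13 state pairs: (p0, s0), (p1, s1), (p3, s0), (p3, s4), (p3, s3), (p2, s1), (p2, s0), (p3, s5), (p3, s2), (p2, s4), (p2, s3), (p2, s2), (p2, s5).
P accepts in {p0} and Q accepts in {s0, s2, s3, s5}. The reachable pairs whose P-component is accepting are (p0, s0); in each of them the Q-component is accepting too, so the product for L(P) \ L(Q) (P-component accepting, Q-component rejecting) has no reachable accepting pair and the difference is empty.
Hence every string in L(P) is also in L(Q).

Yes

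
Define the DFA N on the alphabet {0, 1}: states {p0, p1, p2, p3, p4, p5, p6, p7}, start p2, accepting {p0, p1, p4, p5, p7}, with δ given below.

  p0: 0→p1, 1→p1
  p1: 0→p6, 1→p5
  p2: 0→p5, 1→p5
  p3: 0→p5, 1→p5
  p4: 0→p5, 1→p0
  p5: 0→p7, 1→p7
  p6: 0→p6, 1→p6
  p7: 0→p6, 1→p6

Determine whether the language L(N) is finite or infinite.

finite

The useful states (reachable from p2 and able to reach an accepting state) are {p2, p5, p7}.
Restricted to these states the transition graph has no cycle, so every accepting path has bounded length and L is finite.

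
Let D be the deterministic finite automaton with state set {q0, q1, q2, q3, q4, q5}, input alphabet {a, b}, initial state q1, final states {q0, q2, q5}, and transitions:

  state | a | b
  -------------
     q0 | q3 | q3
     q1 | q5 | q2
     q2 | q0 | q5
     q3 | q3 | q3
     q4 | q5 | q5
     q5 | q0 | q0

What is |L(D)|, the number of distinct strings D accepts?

8

The useful subgraph on states {q0, q1, q2, q5} is acyclic, so L(D) is finite; the longest accepting path visits 4 useful states, giving maximum string length 3.
Counting accepting paths from q1 by length: 2 of length 1, 4 of length 2, 2 of length 3. Total 8.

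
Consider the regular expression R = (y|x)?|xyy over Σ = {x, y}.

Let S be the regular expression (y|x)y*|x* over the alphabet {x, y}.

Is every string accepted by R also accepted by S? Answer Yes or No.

Yes

Converting the expression R to a DFA (subset construction, then merging equivalent states) gives the minimal DFA with states {r0, r1, r2, r3, r4}, start state r0, accepting states {r0, r1, r2} and transitions r0: x→r1, y→r2; r1: x→r3, y→r4; r2: x→r3, y→r3; r3: x→r3, y→r3; r4: x→r3, y→r2.
Converting the expression S to a DFA (subset construction, then merging equivalent states) gives the minimal DFA with states {s0, s1, s2, s3, s4}, start state s0, accepting states {s0, s1, s2, s3} and transitions s0: x→s1, y→s2; s1: x→s3, y→s2; s2: x→s4, y→s2; s3: x→s3, y→s4; s4: x→s4, y→s4.
Exploring the product automaton R × S from the start pair (r0, s0), following both machines on each input symbol, reaches 7 state pairs: (r0, s0), (r1, s1), (r2, s2), (r3, s3), (r4, s2), (r3, s4), (r3, s2).
R accepts in {r0, r1, r2} and S accepts in {s0, s1, s2, s3}. The reachable pairs whose R-component is accepting are (r0, s0), (r1, s1), (r2, s2); in each of them the S-component is accepting too, so the product for L(R) \ L(S) (R-component accepting, S-component rejecting) has no reachable accepting pair and the difference is empty.
Hence every string in L(R) is also in L(S).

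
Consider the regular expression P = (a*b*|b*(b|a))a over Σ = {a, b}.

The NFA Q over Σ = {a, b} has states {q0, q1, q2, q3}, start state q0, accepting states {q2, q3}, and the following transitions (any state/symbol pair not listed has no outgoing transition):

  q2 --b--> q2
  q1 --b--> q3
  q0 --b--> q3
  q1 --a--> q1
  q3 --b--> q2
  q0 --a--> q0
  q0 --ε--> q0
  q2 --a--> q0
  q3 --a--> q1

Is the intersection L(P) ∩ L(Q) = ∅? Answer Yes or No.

Yes

Converting the expression P to a DFA (subset construction, then merging equivalent states) gives the minimal DFA with states {p0, p1, p2, p3, p4, p5, p6}, start state p0, accepting states {p1, p4, p5} and transitions p0: a→p1, b→p2; p1: a→p1, b→p3; p2: a→p4, b→p2; p3: a→p5, b→p3; p4: a→p5, b→p6; p5: a→p6, b→p6; p6: a→p6, b→p6.
Exploring the product automaton P × Q from the start pair (p0, q0), following both machines on each input symbol, reaches 14 state pairs: (p0, q0), (p1, q0), (p2, q3), (p3, q3), (p4, q1), (p2, q2), (p5, q1), (p3, q2), (p6, q3), (p4, q0), (p6, q1), (p5, q0), (p6, q2), (p6, q0).
P accepts in {p1, p4, p5} and Q accepts in {q2, q3}; no reachable pair has both components accepting, so no string drives both machines to acceptance simultaneously and L(P) ∩ L(Q) = ∅.
So no string is accepted by both, and the intersection is empty.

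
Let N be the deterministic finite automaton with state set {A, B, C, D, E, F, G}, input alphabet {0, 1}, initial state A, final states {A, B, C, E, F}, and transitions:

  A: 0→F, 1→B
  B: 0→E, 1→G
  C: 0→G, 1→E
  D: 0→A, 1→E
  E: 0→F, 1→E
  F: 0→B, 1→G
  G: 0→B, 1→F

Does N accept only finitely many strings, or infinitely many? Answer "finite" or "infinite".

State E is reachable from the start and can reach an accepting state, and it lies on the cycle E → E.
Traversing that cycle any number of times yields accepted strings of unbounded length, so the language is infinite.

infinite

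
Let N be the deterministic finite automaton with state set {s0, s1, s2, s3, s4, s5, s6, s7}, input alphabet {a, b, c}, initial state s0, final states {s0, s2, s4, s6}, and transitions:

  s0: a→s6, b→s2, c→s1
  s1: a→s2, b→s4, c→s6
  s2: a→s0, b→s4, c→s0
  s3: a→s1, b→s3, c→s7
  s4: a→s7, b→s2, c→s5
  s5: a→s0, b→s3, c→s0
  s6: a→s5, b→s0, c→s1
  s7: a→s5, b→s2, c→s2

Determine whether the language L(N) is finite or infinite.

State s0 is reachable from the start and can reach an accepting state, and it lies on the cycle s0 → s1 → s2 → s0.
Traversing that cycle any number of times yields accepted strings of unbounded length, so the language is infinite.

infinite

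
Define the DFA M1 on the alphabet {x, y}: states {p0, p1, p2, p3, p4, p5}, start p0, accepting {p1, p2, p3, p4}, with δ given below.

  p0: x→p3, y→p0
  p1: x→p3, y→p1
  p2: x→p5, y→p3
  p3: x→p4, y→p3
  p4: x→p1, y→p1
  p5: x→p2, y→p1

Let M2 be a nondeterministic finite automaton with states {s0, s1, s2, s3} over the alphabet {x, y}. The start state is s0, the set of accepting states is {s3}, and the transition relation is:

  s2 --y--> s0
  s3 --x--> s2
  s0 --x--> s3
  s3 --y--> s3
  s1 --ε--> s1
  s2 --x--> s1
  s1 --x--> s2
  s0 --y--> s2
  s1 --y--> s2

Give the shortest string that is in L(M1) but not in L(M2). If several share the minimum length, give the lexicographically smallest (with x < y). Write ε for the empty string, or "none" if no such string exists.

The string xx is accepted by M1 but not by M2.
No shorter string lies in the difference, and xx is the lexicographically first length-2 string in L(M1) \ L(M2).

xx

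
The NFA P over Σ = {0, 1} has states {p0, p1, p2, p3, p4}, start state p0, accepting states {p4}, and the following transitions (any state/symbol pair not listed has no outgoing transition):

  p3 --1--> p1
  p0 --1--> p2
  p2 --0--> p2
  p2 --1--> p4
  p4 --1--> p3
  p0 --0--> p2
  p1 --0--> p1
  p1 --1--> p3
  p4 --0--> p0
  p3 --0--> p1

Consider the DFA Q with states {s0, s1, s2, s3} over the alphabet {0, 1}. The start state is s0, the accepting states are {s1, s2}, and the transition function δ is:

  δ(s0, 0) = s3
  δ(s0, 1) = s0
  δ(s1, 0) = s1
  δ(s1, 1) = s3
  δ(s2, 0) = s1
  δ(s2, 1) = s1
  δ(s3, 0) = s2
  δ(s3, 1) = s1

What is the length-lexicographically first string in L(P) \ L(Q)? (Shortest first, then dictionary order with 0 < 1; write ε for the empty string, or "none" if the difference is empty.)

11

The string 11 is accepted by P but not by Q.
No shorter string lies in the difference, and 11 is the lexicographically first length-2 string in L(P) \ L(Q).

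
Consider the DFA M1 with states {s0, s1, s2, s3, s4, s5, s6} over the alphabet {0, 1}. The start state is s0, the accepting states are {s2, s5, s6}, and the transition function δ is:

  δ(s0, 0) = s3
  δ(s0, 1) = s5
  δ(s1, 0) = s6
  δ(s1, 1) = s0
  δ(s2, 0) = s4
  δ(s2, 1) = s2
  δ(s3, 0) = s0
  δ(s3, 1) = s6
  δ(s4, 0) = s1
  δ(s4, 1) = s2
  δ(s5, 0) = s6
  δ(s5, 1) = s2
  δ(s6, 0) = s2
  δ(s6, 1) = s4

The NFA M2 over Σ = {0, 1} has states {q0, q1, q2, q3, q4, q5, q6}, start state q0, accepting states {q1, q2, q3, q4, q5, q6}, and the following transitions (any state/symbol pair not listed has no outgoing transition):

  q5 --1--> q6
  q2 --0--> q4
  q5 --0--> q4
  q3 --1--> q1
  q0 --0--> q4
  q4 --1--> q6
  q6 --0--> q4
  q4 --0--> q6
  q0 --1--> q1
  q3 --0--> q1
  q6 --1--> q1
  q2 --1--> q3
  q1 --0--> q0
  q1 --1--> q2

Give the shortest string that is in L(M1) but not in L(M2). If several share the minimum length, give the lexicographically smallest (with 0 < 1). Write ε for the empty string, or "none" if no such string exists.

The string 10 is accepted by M1 but not by M2.
No shorter string lies in the difference, and 10 is the lexicographically first length-2 string in L(M1) \ L(M2).

10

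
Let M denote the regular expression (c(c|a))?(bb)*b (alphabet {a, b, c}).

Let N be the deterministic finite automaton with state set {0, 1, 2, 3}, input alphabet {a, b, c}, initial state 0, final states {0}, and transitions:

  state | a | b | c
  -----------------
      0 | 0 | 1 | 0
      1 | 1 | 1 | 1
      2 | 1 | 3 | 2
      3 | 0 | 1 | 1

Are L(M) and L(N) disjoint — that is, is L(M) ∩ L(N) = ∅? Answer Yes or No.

Yes

Converting the expression M to a DFA (subset construction, then merging equivalent states) gives the minimal DFA with states {m0, m1, m2, m3, m4}, start state m0, accepting states {m2} and transitions m0: a→m1, b→m2, c→m3; m1: a→m1, b→m1, c→m1; m2: a→m1, b→m4, c→m1; m3: a→m4, b→m1, c→m4; m4: a→m1, b→m2, c→m1.
Exploring the product automaton M × N from the start pair (m0, 0), following both machines on each input symbol, reaches 7 state pairs: (m0, 0), (m1, 0), (m2, 1), (m3, 0), (m1, 1), (m4, 1), (m4, 0).
M accepts in {m2} and N accepts in {0}; no reachable pair has both components accepting, so no string drives both machines to acceptance simultaneously and L(M) ∩ L(N) = ∅.
So no string is accepted by both, and the intersection is empty.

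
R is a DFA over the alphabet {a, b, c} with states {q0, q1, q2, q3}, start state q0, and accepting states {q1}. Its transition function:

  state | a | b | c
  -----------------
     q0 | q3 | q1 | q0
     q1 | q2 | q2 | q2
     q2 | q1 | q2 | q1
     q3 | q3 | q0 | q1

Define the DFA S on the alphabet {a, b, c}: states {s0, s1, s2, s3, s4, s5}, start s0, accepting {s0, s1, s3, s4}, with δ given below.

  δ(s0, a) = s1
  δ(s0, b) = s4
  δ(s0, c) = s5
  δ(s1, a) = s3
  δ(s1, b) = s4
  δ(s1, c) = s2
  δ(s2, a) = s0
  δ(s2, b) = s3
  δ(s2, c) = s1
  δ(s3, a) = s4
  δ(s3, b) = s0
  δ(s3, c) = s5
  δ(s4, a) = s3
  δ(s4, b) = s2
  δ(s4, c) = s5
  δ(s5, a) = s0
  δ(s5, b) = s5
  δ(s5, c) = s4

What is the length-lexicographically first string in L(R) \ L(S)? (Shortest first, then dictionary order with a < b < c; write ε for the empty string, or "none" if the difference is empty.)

The string ac is accepted by R but not by S.
No shorter string lies in the difference, and ac is the lexicographically first length-2 string in L(R) \ L(S).

ac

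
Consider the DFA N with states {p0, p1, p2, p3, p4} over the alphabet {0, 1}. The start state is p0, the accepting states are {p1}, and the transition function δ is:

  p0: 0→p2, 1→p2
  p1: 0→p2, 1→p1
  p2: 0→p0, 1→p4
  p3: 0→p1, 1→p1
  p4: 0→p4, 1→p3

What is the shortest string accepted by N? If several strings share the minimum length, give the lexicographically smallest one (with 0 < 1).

A breadth-first search from p0 reaches an accepting state first via the path p0 → p2 → p4 → p3 → p1 on input 0110.
No string of length < 4 is accepted (BFS exhausts all shorter strings without reaching an accepting state), and 0110 is the lexicographically least accepting string of length 4.

0110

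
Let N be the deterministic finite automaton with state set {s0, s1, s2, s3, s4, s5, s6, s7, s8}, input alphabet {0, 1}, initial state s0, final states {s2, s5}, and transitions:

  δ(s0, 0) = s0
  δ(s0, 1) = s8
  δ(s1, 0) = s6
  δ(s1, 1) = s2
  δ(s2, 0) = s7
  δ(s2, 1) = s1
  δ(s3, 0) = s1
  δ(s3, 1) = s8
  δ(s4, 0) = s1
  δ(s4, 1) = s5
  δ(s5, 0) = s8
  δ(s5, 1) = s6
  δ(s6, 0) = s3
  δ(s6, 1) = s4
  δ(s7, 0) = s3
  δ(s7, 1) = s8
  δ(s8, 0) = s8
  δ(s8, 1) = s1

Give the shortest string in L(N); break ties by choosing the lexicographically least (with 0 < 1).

111

A breadth-first search from s0 reaches an accepting state first via the path s0 → s8 → s1 → s2 on input 111.
No string of length < 3 is accepted (BFS exhausts all shorter strings without reaching an accepting state), and 111 is the lexicographically least accepting string of length 3.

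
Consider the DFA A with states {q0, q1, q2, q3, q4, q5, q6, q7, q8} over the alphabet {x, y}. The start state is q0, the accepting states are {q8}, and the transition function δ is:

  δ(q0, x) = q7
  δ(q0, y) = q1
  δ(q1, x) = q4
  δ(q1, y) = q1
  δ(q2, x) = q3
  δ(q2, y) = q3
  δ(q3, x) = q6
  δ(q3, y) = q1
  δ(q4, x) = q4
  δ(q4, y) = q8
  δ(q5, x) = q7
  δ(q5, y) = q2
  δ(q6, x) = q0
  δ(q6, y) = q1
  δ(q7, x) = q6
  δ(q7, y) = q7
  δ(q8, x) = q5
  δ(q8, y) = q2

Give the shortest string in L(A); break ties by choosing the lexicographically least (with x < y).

yxy

A breadth-first search from q0 reaches an accepting state first via the path q0 → q1 → q4 → q8 on input yxy.
No string of length < 3 is accepted (BFS exhausts all shorter strings without reaching an accepting state), and yxy is the lexicographically least accepting string of length 3.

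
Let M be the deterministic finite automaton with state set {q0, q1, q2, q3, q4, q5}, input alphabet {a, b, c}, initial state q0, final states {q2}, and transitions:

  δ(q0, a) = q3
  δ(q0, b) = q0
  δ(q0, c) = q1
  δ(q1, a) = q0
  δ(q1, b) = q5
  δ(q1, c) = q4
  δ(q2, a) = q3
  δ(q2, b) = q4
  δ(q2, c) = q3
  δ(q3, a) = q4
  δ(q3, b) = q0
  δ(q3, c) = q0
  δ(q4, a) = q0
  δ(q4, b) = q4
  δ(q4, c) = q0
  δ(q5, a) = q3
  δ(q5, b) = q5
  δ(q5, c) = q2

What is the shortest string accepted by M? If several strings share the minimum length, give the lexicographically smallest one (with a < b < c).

cbc

A breadth-first search from q0 reaches an accepting state first via the path q0 → q1 → q5 → q2 on input cbc.
No string of length < 3 is accepted (BFS exhausts all shorter strings without reaching an accepting state), and cbc is the lexicographically least accepting string of length 3.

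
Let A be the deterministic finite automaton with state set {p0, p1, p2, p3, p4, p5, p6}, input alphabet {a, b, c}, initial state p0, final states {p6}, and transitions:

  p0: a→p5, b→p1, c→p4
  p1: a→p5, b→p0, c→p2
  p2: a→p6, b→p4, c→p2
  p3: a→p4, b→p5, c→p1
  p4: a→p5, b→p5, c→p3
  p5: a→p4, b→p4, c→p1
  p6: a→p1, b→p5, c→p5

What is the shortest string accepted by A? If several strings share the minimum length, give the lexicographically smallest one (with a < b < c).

A breadth-first search from p0 reaches an accepting state first via the path p0 → p1 → p2 → p6 on input bca.
No string of length < 3 is accepted (BFS exhausts all shorter strings without reaching an accepting state), and bca is the lexicographically least accepting string of length 3.

bca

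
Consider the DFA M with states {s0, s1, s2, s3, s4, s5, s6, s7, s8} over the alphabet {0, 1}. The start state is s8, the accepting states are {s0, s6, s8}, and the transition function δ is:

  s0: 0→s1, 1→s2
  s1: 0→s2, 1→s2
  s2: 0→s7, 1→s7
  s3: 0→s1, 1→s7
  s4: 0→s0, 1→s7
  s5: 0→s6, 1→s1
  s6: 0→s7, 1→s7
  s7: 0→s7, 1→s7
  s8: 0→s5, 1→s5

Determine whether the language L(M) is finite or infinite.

finite

The useful states (reachable from s8 and able to reach an accepting state) are {s5, s6, s8}.
Restricted to these states the transition graph has no cycle, so every accepting path has bounded length and L is finite.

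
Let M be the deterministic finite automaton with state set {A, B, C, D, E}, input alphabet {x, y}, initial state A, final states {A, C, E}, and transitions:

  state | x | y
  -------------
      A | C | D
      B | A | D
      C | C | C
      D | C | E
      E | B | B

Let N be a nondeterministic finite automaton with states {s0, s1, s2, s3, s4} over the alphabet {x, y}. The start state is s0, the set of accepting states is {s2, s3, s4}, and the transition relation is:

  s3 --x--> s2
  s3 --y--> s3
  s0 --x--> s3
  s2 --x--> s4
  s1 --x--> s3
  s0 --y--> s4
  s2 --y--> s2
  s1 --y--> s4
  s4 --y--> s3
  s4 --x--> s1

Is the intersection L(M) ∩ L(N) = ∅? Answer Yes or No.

The string x is accepted by both M and N.
Hence L(M) ∩ L(N) ≠ ∅.

No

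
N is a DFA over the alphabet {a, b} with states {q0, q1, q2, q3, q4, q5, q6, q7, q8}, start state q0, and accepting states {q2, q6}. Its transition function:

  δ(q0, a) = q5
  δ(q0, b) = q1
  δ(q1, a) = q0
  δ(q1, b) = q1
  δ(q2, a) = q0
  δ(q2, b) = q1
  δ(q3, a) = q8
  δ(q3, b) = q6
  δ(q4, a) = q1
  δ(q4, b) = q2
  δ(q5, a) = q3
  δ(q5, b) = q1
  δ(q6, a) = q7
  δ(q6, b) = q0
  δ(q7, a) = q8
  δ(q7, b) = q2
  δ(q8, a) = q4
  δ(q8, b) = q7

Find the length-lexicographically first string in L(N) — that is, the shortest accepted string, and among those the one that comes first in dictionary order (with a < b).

A breadth-first search from q0 reaches an accepting state first via the path q0 → q5 → q3 → q6 on input aab.
No string of length < 3 is accepted (BFS exhausts all shorter strings without reaching an accepting state), and aab is the lexicographically least accepting string of length 3.

aab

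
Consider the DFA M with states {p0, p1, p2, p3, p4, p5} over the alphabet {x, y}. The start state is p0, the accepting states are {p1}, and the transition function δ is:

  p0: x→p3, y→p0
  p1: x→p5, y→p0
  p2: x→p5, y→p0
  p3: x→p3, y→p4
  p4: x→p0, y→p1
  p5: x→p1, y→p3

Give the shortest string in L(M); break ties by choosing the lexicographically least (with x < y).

xyy

A breadth-first search from p0 reaches an accepting state first via the path p0 → p3 → p4 → p1 on input xyy.
No string of length < 3 is accepted (BFS exhausts all shorter strings without reaching an accepting state), and xyy is the lexicographically least accepting string of length 3.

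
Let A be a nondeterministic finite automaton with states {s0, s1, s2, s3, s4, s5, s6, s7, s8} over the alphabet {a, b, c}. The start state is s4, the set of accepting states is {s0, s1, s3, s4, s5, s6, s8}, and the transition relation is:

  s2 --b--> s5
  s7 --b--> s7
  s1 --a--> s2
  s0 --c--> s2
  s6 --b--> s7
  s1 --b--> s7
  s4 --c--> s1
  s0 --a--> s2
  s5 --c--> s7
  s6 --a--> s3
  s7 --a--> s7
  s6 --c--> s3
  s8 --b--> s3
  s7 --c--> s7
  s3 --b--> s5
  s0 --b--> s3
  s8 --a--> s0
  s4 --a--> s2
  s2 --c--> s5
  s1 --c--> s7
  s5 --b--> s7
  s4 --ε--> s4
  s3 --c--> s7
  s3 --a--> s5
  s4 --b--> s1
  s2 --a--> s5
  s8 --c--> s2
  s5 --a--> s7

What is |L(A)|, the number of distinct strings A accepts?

The useful subgraph on states {s1, s2, s4, s5} is acyclic, so L(A) is finite; the longest accepting path visits 4 useful states, giving maximum string length 3.
Counting accepting paths from s4 by length: 1 of length 0, 2 of length 1, 3 of length 2, 6 of length 3. Total 12.

12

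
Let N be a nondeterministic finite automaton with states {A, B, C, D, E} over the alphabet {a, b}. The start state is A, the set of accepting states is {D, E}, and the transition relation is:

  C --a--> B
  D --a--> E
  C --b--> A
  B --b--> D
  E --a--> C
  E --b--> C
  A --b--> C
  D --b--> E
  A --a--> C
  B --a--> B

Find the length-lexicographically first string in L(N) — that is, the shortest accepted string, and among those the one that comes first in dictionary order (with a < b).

aab

A breadth-first search from A reaches an accepting state first via the path A → C → B → D on input aab.
No string of length < 3 is accepted (BFS exhausts all shorter strings without reaching an accepting state), and aab is the lexicographically least accepting string of length 3.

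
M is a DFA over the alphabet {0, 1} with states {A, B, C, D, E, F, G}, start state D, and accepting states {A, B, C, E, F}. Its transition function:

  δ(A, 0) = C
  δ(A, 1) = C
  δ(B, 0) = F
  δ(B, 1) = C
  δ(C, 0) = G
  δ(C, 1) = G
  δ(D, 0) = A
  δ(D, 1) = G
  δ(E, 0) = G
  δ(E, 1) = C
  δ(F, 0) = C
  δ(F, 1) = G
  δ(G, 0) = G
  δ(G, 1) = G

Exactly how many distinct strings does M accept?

3

The useful subgraph on states {A, C, D} is acyclic, so L(M) is finite; the longest accepting path visits 3 useful states, giving maximum string length 2.
Counting accepting paths from D by length: 1 of length 1, 2 of length 2. Total 3.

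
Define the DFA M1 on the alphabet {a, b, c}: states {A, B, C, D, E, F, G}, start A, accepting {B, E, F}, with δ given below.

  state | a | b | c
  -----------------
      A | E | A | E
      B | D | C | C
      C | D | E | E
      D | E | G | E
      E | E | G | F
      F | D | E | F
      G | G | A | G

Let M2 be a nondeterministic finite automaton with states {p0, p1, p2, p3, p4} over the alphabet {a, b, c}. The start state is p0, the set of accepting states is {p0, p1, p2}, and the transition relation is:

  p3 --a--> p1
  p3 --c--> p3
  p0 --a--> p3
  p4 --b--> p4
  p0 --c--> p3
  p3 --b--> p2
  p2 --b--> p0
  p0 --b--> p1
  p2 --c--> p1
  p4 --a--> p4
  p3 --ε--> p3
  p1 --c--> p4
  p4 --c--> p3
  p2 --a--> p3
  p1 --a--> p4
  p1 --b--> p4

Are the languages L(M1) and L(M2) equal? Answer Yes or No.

No

The string a is accepted by M1 but rejected by M2.
So L(M1) ≠ L(M2).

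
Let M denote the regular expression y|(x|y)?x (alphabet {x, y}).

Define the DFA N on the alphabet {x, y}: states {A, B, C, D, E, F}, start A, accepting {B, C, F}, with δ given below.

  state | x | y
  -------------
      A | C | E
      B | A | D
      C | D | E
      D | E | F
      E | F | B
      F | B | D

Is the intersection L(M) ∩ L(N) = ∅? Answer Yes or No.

The string x is accepted by both M and N.
Hence L(M) ∩ L(N) ≠ ∅.

No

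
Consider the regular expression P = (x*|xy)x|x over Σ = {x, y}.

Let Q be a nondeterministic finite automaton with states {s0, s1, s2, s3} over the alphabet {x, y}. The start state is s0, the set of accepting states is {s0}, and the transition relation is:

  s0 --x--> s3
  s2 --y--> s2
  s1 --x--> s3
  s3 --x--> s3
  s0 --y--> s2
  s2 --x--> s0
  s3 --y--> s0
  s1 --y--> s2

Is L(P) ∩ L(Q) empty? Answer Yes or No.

Yes

Converting the expression P to a DFA (subset construction, then merging equivalent states) gives the minimal DFA with states {p0, p1, p2, p3, p4, p5}, start state p0, accepting states {p1, p3, p5} and transitions p0: x→p1, y→p2; p1: x→p3, y→p4; p2: x→p2, y→p2; p3: x→p3, y→p2; p4: x→p5, y→p2; p5: x→p2, y→p2.
Exploring the product automaton P × Q from the start pair (p0, s0), following both machines on each input symbol, reaches 8 state pairs: (p0, s0), (p1, s3), (p2, s2), (p3, s3), (p4, s0), (p2, s0), (p5, s3), (p2, s3).
P accepts in {p1, p3, p5} and Q accepts in {s0}; no reachable pair has both components accepting, so no string drives both machines to acceptance simultaneously and L(P) ∩ L(Q) = ∅.
So no string is accepted by both, and the intersection is empty.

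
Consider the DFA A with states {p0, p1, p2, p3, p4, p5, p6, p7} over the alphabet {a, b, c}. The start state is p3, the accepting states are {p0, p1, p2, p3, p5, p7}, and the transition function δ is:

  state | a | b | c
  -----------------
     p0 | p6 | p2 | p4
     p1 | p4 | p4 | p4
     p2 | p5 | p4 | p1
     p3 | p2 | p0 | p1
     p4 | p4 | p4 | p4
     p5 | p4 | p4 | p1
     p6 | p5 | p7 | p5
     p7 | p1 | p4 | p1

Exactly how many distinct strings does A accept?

The useful subgraph on states {p0, p1, p2, p3, p5, p6, p7} is acyclic, so L(A) is finite; the longest accepting path visits 5 useful states, giving maximum string length 4.
Counting accepting paths from p3 by length: 1 of length 0, 3 of length 1, 3 of length 2, 6 of length 3, 5 of length 4. Total 18.

18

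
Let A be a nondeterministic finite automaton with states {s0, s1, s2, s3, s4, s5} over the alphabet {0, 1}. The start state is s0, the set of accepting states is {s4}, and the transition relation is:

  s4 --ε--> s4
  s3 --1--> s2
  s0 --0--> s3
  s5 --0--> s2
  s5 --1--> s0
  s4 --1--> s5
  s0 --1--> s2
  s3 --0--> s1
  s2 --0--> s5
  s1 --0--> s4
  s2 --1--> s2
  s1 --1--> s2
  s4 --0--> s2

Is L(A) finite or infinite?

infinite

State s2 is reachable from the start and can reach an accepting state, and it lies on the cycle s2 → s2.
Traversing that cycle any number of times yields accepted strings of unbounded length, so the language is infinite.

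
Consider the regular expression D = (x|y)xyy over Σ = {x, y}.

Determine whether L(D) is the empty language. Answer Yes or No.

No

The string xxyy matches the expression, so it belongs to L(D).
Since L(D) contains at least one string, it is not empty.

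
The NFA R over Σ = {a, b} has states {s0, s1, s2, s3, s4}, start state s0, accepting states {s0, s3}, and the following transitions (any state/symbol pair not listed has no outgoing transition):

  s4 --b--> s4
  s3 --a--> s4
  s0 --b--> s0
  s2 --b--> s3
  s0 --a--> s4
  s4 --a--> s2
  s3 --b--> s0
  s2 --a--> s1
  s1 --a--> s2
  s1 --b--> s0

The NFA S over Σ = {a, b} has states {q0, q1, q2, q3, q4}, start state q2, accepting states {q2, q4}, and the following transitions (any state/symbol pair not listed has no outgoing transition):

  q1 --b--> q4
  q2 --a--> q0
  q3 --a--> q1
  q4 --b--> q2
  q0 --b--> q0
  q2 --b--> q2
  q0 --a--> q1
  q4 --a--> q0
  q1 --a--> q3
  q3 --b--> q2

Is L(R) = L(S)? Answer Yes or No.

Exploring the product automaton R × S from the start pair (s0, q2), following both machines on each input symbol, reaches 5 state pairs: (s0, q2), (s4, q0), (s2, q1), (s1, q3), (s3, q4).
R accepts in {s0, s3} and S accepts in {q2, q4}. In every reachable pair the two components are either both accepting — (s0, q2), (s3, q4) — or both non-accepting, so no string is accepted by exactly one of the machines: L(R) \ L(S) and L(S) \ L(R) are both empty.
Hence every string is accepted by R iff it is accepted by S, and the two languages coincide.

Yes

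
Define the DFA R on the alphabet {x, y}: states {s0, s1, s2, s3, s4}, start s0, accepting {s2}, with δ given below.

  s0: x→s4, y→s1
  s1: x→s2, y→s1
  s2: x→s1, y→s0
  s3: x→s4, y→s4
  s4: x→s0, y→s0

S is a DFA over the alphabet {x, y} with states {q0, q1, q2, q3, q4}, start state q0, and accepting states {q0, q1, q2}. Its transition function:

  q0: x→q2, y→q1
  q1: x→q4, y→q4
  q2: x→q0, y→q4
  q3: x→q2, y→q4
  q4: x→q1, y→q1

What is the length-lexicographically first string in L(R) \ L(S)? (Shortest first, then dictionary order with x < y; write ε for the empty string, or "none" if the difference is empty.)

The string yx is accepted by R but not by S.
No shorter string lies in the difference, and yx is the lexicographically first length-2 string in L(R) \ L(S).

yx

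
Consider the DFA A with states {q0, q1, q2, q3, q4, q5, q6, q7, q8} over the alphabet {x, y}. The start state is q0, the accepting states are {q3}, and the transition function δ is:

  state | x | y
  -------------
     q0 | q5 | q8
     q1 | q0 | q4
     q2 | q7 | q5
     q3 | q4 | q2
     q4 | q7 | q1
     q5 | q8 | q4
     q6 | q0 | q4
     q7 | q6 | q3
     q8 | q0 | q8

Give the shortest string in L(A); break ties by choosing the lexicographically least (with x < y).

A breadth-first search from q0 reaches an accepting state first via the path q0 → q5 → q4 → q7 → q3 on input xyxy.
No string of length < 4 is accepted (BFS exhausts all shorter strings without reaching an accepting state), and xyxy is the lexicographically least accepting string of length 4.

xyxy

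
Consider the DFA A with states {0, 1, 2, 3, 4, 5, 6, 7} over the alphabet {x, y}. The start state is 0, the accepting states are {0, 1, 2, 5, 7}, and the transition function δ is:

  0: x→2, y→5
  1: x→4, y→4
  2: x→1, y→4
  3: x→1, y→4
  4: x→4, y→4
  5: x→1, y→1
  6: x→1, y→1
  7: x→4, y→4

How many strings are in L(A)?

The useful subgraph on states {0, 1, 2, 5} is acyclic, so L(A) is finite; the longest accepting path visits 3 useful states, giving maximum string length 2.
Counting accepting paths from 0 by length: 1 of length 0, 2 of length 1, 3 of length 2. Total 6.

6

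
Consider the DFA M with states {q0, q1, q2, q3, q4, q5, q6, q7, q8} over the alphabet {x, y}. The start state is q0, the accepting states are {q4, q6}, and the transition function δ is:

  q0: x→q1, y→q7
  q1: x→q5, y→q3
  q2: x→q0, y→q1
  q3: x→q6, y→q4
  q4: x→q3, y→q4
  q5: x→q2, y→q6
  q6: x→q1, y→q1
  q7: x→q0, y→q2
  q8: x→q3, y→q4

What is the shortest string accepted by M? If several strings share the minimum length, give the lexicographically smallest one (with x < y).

A breadth-first search from q0 reaches an accepting state first via the path q0 → q1 → q5 → q6 on input xxy.
No string of length < 3 is accepted (BFS exhausts all shorter strings without reaching an accepting state), and xxy is the lexicographically least accepting string of length 3.

xxy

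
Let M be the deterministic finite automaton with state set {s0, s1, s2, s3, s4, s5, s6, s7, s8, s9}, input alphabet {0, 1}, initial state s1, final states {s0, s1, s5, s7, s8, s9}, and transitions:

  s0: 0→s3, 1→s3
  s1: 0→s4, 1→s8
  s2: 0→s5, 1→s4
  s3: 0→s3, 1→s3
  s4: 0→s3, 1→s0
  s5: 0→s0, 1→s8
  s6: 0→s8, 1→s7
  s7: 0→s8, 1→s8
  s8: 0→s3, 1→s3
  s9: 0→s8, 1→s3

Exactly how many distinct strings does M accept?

The useful subgraph on states {s0, s1, s4, s8} is acyclic, so L(M) is finite; the longest accepting path visits 3 useful states, giving maximum string length 2.
Counting accepting paths from s1 by length: 1 of length 0, 1 of length 1, 1 of length 2. Total 3.

3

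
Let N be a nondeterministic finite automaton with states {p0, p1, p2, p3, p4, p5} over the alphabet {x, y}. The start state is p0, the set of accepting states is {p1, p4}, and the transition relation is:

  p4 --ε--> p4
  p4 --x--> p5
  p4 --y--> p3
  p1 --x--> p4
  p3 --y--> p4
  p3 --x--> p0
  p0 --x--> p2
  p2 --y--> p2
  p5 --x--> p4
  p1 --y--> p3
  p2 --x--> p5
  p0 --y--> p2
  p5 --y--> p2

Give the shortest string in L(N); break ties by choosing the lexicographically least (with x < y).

A breadth-first search from p0 reaches an accepting state first via the path p0 → p2 → p5 → p4 on input xxx.
No string of length < 3 is accepted (BFS exhausts all shorter strings without reaching an accepting state), and xxx is the lexicographically least accepting string of length 3.

xxx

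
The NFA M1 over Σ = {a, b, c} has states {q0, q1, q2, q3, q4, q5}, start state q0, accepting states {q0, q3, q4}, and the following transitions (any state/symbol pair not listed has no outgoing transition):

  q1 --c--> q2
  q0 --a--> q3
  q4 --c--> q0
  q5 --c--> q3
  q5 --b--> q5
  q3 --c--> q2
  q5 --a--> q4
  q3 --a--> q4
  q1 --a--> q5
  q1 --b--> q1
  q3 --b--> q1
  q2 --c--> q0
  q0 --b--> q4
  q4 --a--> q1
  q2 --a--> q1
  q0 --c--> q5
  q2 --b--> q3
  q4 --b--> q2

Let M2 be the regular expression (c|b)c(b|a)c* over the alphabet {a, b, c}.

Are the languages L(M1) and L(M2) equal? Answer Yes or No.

No

The empty string ε is accepted by M1 but rejected by M2.
So L(M1) ≠ L(M2).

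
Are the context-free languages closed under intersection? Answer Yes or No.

{aⁿbⁿcᵐ : m,n≥0} and {aᵐbⁿcⁿ : m,n≥0} are both context-free, but their intersection {aⁿbⁿcⁿ : n≥0} is not (pumping lemma).

No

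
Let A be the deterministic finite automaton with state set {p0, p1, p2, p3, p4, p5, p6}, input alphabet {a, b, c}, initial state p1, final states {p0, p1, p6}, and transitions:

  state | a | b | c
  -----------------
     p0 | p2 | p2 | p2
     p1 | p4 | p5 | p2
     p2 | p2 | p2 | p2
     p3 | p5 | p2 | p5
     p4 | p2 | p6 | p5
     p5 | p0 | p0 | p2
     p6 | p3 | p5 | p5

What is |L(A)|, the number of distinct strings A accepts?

14

The useful subgraph on states {p0, p1, p3, p4, p5, p6} is acyclic, so L(A) is finite; the longest accepting path visits 6 useful states, giving maximum string length 5.
Counting accepting paths from p1 by length: 1 of length 0, 3 of length 2, 2 of length 3, 4 of length 4, 4 of length 5. Total 14.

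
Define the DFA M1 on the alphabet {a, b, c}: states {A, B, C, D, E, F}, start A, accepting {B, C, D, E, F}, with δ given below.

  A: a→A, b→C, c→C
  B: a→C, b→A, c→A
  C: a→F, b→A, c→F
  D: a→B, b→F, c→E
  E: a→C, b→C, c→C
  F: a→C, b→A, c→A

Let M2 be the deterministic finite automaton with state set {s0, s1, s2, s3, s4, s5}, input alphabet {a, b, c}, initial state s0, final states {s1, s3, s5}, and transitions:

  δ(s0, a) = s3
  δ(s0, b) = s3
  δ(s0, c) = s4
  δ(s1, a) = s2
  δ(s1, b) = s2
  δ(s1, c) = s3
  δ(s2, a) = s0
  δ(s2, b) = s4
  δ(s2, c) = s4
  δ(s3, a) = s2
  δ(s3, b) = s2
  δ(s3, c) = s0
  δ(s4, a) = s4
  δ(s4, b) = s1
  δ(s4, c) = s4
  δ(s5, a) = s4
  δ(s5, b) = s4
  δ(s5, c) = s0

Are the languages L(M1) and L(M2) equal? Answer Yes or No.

The string c is accepted by M1 but rejected by M2.
So L(M1) ≠ L(M2).

No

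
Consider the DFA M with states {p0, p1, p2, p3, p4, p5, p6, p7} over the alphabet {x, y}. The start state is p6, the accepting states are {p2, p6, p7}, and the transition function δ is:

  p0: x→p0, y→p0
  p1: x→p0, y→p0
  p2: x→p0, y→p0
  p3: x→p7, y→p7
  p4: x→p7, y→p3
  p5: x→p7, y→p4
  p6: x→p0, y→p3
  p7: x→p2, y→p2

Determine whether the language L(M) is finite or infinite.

finite

The useful states (reachable from p6 and able to reach an accepting state) are {p2, p3, p6, p7}.
Restricted to these states the transition graph has no cycle, so every accepting path has bounded length and L is finite.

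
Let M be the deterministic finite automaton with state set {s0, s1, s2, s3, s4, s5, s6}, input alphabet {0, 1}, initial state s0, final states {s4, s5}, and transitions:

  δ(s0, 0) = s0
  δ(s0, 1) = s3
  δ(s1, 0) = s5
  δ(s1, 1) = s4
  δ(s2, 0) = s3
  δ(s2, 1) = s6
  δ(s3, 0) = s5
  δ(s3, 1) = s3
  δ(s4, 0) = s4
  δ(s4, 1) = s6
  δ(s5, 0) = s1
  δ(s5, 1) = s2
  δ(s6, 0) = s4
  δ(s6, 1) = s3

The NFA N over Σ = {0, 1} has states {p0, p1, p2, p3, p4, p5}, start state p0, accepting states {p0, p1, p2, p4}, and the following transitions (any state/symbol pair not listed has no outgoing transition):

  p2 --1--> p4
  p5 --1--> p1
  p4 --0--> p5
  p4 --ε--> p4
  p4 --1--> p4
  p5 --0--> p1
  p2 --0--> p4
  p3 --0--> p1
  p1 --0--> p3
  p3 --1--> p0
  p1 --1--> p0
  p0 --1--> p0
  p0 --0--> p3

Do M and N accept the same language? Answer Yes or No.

The string 10 is accepted by M but rejected by N.
So L(M) ≠ L(N).

No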